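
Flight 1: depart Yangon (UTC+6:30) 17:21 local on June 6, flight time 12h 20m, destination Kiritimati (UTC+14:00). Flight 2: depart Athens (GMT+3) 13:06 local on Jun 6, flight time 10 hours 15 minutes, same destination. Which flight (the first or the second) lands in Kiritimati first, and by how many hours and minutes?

Flight 1 in UTC: 17:21 − 6:30 = 10:51 on Jun 6.
+12 hours 20 minutes → arrive 23:11 UTC on Jun 6.
Flight 2 in UTC: 13:06 − 3:00 = 10:06 on Jun 6.
+10 hours and 15 minutes → arrive 20:21 UTC on Jun 6.
Flight 2 lands earlier by 2 hours 50 minutes.

the second, by 2 hours 50 minutes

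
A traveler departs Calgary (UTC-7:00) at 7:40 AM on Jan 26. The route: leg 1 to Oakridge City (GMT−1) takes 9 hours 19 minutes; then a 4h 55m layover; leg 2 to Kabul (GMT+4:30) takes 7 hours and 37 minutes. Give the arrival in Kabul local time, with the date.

5:01 PM on January 27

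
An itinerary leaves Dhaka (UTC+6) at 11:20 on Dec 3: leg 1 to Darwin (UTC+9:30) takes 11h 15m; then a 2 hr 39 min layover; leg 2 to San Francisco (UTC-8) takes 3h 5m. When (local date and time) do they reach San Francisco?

14:19 on December 3

Convert departure to UTC: 11:20 − 6:00 = 05:20 UTC on Dec 3.
Add 11 hours and 15 minutes leg 1 → 16:35 UTC.
Add 2 hours and 39 minutes layover in Darwin → 19:14 UTC.
Add 3 hours and 5 minutes leg 2 → 22:19 UTC.
San Francisco is UTC−8:00, so local arrival = 22:19 − 8:00 = 14:19 on Dec 3.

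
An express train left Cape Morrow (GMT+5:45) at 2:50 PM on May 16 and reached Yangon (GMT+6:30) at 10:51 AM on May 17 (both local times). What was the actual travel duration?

Yangon is 0:45 ahead of Cape Morrow.
Clock-face elapsed time (ignoring zones) is 20 hours 1 minute.
Actual elapsed = 20 hours 1 minute − 0:45 = 19 hours 16 minutes.

19 hours 16 minutes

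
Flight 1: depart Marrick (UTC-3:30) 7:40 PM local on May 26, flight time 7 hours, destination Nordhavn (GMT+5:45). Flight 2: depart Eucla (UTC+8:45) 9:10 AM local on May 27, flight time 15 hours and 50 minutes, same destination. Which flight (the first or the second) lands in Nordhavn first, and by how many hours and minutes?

Flight 1 in UTC: 7:40 PM + 3:30 = 11:10 PM on May 26.
+7 hours → arrive 6:10 AM UTC on May 27.
Flight 2 in UTC: 9:10 AM − 8:45 = 12:25 AM on May 27.
+15 hours 50 minutes → arrive 4:15 PM UTC on May 27.
Flight 1 lands earlier by 10 hours 5 minutes.

the first, by 10 hours 5 minutes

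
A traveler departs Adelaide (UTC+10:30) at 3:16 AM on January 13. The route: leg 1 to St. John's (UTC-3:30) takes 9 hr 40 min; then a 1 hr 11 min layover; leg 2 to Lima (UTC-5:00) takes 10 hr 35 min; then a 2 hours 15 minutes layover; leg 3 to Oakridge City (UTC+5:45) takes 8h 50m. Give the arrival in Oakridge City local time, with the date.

7:02 AM on Jan 14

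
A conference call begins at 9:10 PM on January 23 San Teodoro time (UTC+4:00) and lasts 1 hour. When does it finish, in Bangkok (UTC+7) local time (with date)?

1:10 AM on January 24

Convert start to UTC: 9:10 PM − 4:00 = 5:10 PM UTC on Jan 23.
Add 1 hour duration → 6:10 PM UTC.
Bangkok is UTC+7:00, so local end time = 6:10 PM + 7:00 = 1:10 AM on Jan 24.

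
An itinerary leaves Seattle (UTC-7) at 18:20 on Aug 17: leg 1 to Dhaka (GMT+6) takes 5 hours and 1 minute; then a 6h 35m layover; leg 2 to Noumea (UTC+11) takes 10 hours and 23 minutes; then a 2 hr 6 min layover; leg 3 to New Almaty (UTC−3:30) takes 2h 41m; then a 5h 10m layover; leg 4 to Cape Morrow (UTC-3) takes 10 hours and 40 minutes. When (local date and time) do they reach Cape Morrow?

16:56 on Aug 19

Convert departure to UTC: 18:20 + 7:00 = 01:20 UTC on Aug 18.
Add 5 hours and 1 minute leg 1 → 06:21 UTC.
Add 6 hours and 35 minutes layover in Dhaka → 12:56 UTC.
Add 10 hours and 23 minutes leg 2 → 23:19 UTC.
Add 2 hours and 6 minutes layover in Noumea → 01:25 UTC (Aug 19).
Add 2 hours 41 minutes leg 3 → 04:06 UTC.
Add 5 hours and 10 minutes layover in New Almaty → 09:16 UTC.
Add 10 hours 40 minutes leg 4 → 19:56 UTC.
Cape Morrow is UTC−3:00, so local arrival = 19:56 − 3:00 = 16:56 on Aug 19.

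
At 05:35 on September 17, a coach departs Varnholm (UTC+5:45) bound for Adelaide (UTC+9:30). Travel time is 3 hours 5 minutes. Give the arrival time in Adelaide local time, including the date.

12:25 on September 17

Adelaide is 3:45 ahead of Varnholm.
After 3 hours 5 minutes it is 08:40 in Varnholm.
Shift by the zone difference: 08:40 + 3:45 = 12:25 on Sep 17 in Adelaide.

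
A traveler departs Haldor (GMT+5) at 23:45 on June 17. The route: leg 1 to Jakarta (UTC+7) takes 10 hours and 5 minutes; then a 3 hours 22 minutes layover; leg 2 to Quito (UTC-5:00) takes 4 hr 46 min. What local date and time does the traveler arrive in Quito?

07:58 on Jun 18

Convert departure to UTC: 23:45 − 5:00 = 18:45 UTC on Jun 17.
Add 10 hours and 5 minutes leg 1 → 04:50 UTC (Jun 18).
Add 3 hours and 22 minutes layover in Jakarta → 08:12 UTC.
Add 4 hours and 46 minutes leg 2 → 12:58 UTC.
Quito is UTC−5:00, so local arrival = 12:58 − 5:00 = 07:58 on Jun 18.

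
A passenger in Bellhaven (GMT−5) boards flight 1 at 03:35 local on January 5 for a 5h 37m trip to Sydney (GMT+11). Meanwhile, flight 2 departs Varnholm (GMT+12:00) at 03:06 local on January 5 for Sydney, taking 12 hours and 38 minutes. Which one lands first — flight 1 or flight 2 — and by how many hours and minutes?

the second, by 10 hours 28 minutes

Flight 1 in UTC: 03:35 + 5:00 = 08:35 on Jan 5.
+5 hours and 37 minutes → arrive 14:12 UTC on Jan 5.
Flight 2 in UTC: 03:06 − 12:00 = 15:06 on Jan 4.
+12 hours and 38 minutes → arrive 03:44 UTC on Jan 5.
Flight 2 lands earlier by 10 hours 28 minutes.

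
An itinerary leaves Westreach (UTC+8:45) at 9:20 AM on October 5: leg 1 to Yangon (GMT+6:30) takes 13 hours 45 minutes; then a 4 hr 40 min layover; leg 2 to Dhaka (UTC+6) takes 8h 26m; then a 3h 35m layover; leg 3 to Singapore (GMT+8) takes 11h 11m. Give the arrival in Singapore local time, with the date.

Convert departure to UTC: 9:20 AM − 8:45 = 12:35 AM UTC on Oct 5.
Add 13 hours 45 minutes leg 1 → 2:20 PM UTC.
Add 4 hours 40 minutes layover in Yangon → 7:00 PM UTC.
Add 8 hours and 26 minutes leg 2 → 3:26 AM UTC (Oct 6).
Add 3 hours and 35 minutes layover in Dhaka → 7:01 AM UTC.
Add 11 hours and 11 minutes leg 3 → 6:12 PM UTC.
Singapore is UTC+8:00, so local arrival = 6:12 PM + 8:00 = 2:12 AM on Oct 7.

2:12 AM on October 7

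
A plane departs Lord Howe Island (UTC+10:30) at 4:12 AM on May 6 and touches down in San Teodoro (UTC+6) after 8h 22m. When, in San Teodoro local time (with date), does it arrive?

8:04 AM on May 6

San Teodoro is 4:30 behind Lord Howe Island.
After 8 hours 22 minutes it is 12:34 PM in Lord Howe Island.
Shift by the zone difference: 12:34 PM − 4:30 = 8:04 AM on May 6 in San Teodoro.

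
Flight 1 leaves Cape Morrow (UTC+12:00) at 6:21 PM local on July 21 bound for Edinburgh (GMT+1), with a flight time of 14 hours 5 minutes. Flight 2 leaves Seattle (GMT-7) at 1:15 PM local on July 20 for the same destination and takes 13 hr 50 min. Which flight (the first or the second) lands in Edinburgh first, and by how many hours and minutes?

the second, by 10 hours 21 minutes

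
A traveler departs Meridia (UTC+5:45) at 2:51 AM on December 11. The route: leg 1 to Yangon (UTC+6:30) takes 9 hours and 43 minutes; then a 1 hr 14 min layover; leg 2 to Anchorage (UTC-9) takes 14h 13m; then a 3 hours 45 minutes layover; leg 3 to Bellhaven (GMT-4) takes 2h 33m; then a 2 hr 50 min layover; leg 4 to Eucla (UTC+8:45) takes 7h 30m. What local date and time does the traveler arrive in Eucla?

11:39 PM on December 12

Convert departure to UTC: 2:51 AM − 5:45 = 9:06 PM UTC on Dec 10.
Add 9 hours 43 minutes leg 1 → 6:49 AM UTC (Dec 11).
Add 1 hour 14 minutes layover in Yangon → 8:03 AM UTC.
Add 14 hours and 13 minutes leg 2 → 10:16 PM UTC.
Add 3 hours and 45 minutes layover in Anchorage → 2:01 AM UTC (Dec 12).
Add 2 hours 33 minutes leg 3 → 4:34 AM UTC.
Add 2 hours and 50 minutes layover in Bellhaven → 7:24 AM UTC.
Add 7 hours and 30 minutes leg 4 → 2:54 PM UTC.
Eucla is UTC+8:45, so local arrival = 2:54 PM + 8:45 = 11:39 PM on Dec 12.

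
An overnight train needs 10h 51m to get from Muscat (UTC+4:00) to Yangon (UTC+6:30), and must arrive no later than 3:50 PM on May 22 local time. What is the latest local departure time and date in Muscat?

2:29 AM on May 22

Target arrival in UTC: 3:50 PM − 6:30 = 9:20 AM on May 22.
Subtract 10 hours 51 minutes → departure 10:29 PM UTC on May 21.
Muscat is UTC+4:00: 10:29 PM + 4:00 = 2:29 AM on May 22.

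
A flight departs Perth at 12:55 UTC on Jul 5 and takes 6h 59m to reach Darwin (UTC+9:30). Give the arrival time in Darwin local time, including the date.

05:24 on Jul 6

Departure is given in UTC: 12:55 on Jul 5.
Add 6 hours and 59 minutes → 19:54 UTC.
Darwin is UTC+9:30: 19:54 + 9:30 = 05:24 on Jul 6.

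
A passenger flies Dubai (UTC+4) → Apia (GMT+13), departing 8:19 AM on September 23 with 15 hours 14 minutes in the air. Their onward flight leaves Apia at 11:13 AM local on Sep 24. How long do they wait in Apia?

2 hours 40 minutes

Convert departure to UTC: 8:19 AM − 4:00 = 4:19 AM UTC on Sep 23.
Add 15 hours and 14 minutes flight time → 7:33 PM UTC.
Apia is UTC+13:00, so local arrival = 7:33 PM + 13:00 = 8:33 AM on Sep 24.
Layover = 11:13 AM − 8:33 AM = 2 hours 40 minutes.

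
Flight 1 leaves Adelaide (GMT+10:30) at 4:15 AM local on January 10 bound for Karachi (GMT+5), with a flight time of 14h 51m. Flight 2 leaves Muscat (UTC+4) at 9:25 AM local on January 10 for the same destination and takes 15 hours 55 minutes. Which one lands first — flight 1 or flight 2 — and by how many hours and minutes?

the first, by 12 hours 44 minutes

Flight 1 in UTC: 4:15 AM − 10:30 = 5:45 PM on Jan 9.
+14 hours and 51 minutes → arrive 8:36 AM UTC on Jan 10.
Flight 2 in UTC: 9:25 AM − 4:00 = 5:25 AM on Jan 10.
+15 hours and 55 minutes → arrive 9:20 PM UTC on Jan 10.
Flight 1 lands earlier by 12 hours 44 minutes.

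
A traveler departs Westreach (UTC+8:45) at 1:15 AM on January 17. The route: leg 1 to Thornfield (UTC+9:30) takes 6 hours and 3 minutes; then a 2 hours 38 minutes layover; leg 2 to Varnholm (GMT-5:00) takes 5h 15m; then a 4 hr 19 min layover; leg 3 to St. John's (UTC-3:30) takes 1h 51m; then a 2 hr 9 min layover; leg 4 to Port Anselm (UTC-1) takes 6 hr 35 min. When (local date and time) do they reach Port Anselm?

Convert departure to UTC: 1:15 AM − 8:45 = 4:30 PM UTC on Jan 16.
Add 6 hours 3 minutes leg 1 → 10:33 PM UTC.
Add 2 hours and 38 minutes layover in Thornfield → 1:11 AM UTC (Jan 17).
Add 5 hours and 15 minutes leg 2 → 6:26 AM UTC.
Add 4 hours 19 minutes layover in Varnholm → 10:45 AM UTC.
Add 1 hour and 51 minutes leg 3 → 12:36 PM UTC.
Add 2 hours and 9 minutes layover in St. John's → 2:45 PM UTC.
Add 6 hours 35 minutes leg 4 → 9:20 PM UTC.
Port Anselm is UTC−1:00, so local arrival = 9:20 PM − 1:00 = 8:20 PM on Jan 17.

8:20 PM on January 17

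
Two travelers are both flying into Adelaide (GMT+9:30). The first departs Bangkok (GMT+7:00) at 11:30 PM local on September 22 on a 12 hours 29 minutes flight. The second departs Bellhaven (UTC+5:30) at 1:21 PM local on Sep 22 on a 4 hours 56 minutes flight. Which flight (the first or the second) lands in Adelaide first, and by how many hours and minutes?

the second, by 16 hours 12 minutes

Flight 1 in UTC: 11:30 PM − 7:00 = 4:30 PM on Sep 22.
+12 hours and 29 minutes → arrive 4:59 AM UTC on Sep 23.
Flight 2 in UTC: 1:21 PM − 5:30 = 7:51 AM on Sep 22.
+4 hours 56 minutes → arrive 12:47 PM UTC on Sep 22.
Flight 2 lands earlier by 16 hours 12 minutes.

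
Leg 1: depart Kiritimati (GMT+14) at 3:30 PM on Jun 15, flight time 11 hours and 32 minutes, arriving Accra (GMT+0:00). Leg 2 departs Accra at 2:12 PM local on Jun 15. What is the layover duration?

1 hour 10 minutes

Convert departure to UTC: 3:30 PM − 14:00 = 1:30 AM UTC on Jun 15.
Add 11 hours and 32 minutes flight time → 1:02 PM UTC.
Accra is UTC+0, so local arrival is the same: 1:02 PM on Jun 15.
Layover = 2:12 PM − 1:02 PM = 1 hour 10 minutes.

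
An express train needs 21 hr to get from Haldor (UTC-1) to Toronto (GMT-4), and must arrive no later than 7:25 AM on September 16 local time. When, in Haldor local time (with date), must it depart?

Target arrival in UTC: 7:25 AM + 4:00 = 11:25 AM on Sep 16.
Subtract 21 hours → departure 2:25 PM UTC on Sep 15.
Haldor is UTC−1:00: 2:25 PM − 1:00 = 1:25 PM on Sep 15.

1:25 PM on September 15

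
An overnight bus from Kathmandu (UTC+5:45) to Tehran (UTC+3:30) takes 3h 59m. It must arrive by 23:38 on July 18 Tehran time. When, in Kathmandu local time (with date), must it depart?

Target arrival in UTC: 23:38 − 3:30 = 20:08 on Jul 18.
Subtract 3 hours 59 minutes → departure 16:09 UTC on Jul 18.
Kathmandu is UTC+5:45: 16:09 + 5:45 = 21:54 on Jul 18.

21:54 on Jul 18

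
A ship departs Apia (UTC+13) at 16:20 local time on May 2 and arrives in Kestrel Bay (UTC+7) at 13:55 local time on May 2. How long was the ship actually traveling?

3 hours 35 minutes

Kestrel Bay is 6:00 behind Apia.
Clock-face elapsed time (ignoring zones) is −2 hours 25 minutes.
Actual elapsed = −2 hours 25 minutes + 6:00 = 3 hours 35 minutes.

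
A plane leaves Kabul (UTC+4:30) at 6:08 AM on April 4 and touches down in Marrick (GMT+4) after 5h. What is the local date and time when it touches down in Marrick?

10:38 AM on Apr 4

Convert departure to UTC: 6:08 AM − 4:30 = 1:38 AM UTC on Apr 4.
Add 5 hours travel time → 6:38 AM UTC.
Marrick is UTC+4:00, so local arrival = 6:38 AM + 4:00 = 10:38 AM on Apr 4.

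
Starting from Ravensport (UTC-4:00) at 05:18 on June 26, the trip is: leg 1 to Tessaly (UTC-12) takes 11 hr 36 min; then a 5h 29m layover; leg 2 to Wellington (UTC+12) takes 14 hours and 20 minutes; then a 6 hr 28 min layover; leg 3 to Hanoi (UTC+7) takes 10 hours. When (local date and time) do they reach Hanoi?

16:11 on June 28

Convert departure to UTC: 05:18 + 4:00 = 09:18 UTC on Jun 26.
Add 11 hours and 36 minutes leg 1 → 20:54 UTC.
Add 5 hours and 29 minutes layover in Tessaly → 02:23 UTC (Jun 27).
Add 14 hours and 20 minutes leg 2 → 16:43 UTC.
Add 6 hours and 28 minutes layover in Wellington → 23:11 UTC.
Add 10 hours leg 3 → 09:11 UTC (Jun 28).
Hanoi is UTC+7:00, so local arrival = 09:11 + 7:00 = 16:11 on Jun 28.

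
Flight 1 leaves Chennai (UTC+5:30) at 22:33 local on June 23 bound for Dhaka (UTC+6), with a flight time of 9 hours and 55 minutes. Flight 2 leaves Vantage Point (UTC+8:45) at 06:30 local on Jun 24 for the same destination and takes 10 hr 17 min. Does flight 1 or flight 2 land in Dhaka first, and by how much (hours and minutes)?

the first, by 5 hours 4 minutes

Flight 1 in UTC: 22:33 − 5:30 = 17:03 on Jun 23.
+9 hours 55 minutes → arrive 02:58 UTC on Jun 24.
Flight 2 in UTC: 06:30 − 8:45 = 21:45 on Jun 23.
+10 hours and 17 minutes → arrive 08:02 UTC on Jun 24.
Flight 1 lands earlier by 5 hours 4 minutes.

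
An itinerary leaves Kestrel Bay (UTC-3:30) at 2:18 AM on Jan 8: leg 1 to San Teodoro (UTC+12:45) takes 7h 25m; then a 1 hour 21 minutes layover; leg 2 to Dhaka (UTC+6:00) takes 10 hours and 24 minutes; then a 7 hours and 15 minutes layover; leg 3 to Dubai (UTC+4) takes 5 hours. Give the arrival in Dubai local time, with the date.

5:13 PM on Jan 9

Convert departure to UTC: 2:18 AM + 3:30 = 5:48 AM UTC on Jan 8.
Add 7 hours and 25 minutes leg 1 → 1:13 PM UTC.
Add 1 hour and 21 minutes layover in San Teodoro → 2:34 PM UTC.
Add 10 hours 24 minutes leg 2 → 12:58 AM UTC (Jan 9).
Add 7 hours 15 minutes layover in Dhaka → 8:13 AM UTC.
Add 5 hours leg 3 → 1:13 PM UTC.
Dubai is UTC+4:00, so local arrival = 1:13 PM + 4:00 = 5:13 PM on Jan 9.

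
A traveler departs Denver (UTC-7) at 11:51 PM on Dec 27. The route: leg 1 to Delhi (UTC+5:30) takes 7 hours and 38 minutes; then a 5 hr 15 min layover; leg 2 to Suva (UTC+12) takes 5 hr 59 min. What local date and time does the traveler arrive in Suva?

Convert departure to UTC: 11:51 PM + 7:00 = 6:51 AM UTC on Dec 28.
Add 7 hours 38 minutes leg 1 → 2:29 PM UTC.
Add 5 hours and 15 minutes layover in Delhi → 7:44 PM UTC.
Add 5 hours 59 minutes leg 2 → 1:43 AM UTC (Dec 29).
Suva is UTC+12:00, so local arrival = 1:43 AM + 12:00 = 1:43 PM on Dec 29.

1:43 PM on Dec 29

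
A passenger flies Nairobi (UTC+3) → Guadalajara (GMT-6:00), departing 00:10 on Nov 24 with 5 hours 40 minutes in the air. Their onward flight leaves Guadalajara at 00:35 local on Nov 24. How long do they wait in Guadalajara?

3 hours 45 minutes

Convert departure to UTC: 00:10 − 3:00 = 21:10 UTC on Nov 23.
Add 5 hours and 40 minutes flight time → 02:50 UTC (Nov 24).
Guadalajara is UTC−6:00, so local arrival = 02:50 − 6:00 = 20:50 on Nov 23.
Layover = 00:35 − 20:50 (+1 day) = 3 hours 45 minutes.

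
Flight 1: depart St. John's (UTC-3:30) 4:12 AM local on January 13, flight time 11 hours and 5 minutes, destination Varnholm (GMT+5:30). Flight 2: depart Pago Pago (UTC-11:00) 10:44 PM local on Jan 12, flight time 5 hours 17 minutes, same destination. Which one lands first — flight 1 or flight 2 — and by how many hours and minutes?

Flight 1 in UTC: 4:12 AM + 3:30 = 7:42 AM on Jan 13.
+11 hours 5 minutes → arrive 6:47 PM UTC on Jan 13.
Flight 2 in UTC: 10:44 PM + 11:00 = 9:44 AM on Jan 13.
+5 hours and 17 minutes → arrive 3:01 PM UTC on Jan 13.
Flight 2 lands earlier by 3 hours 46 minutes.

the second, by 3 hours 46 minutes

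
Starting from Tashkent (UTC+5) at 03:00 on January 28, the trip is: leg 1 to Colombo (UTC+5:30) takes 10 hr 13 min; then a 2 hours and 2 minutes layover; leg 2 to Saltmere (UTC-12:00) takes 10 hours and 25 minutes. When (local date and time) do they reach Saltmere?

08:40 on January 28

Convert departure to UTC: 03:00 − 5:00 = 22:00 UTC on Jan 27.
Add 10 hours and 13 minutes leg 1 → 08:13 UTC (Jan 28).
Add 2 hours and 2 minutes layover in Colombo → 10:15 UTC.
Add 10 hours 25 minutes leg 2 → 20:40 UTC.
Saltmere is UTC−12:00, so local arrival = 20:40 − 12:00 = 08:40 on Jan 28.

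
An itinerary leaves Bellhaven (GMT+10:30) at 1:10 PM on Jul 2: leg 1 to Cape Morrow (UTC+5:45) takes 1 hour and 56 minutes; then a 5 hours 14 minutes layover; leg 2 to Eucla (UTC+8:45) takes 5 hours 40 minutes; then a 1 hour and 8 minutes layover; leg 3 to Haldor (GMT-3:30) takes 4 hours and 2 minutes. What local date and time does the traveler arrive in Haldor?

Convert departure to UTC: 1:10 PM − 10:30 = 2:40 AM UTC on Jul 2.
Add 1 hour and 56 minutes leg 1 → 4:36 AM UTC.
Add 5 hours 14 minutes layover in Cape Morrow → 9:50 AM UTC.
Add 5 hours and 40 minutes leg 2 → 3:30 PM UTC.
Add 1 hour 8 minutes layover in Eucla → 4:38 PM UTC.
Add 4 hours 2 minutes leg 3 → 8:40 PM UTC.
Haldor is UTC−3:30, so local arrival = 8:40 PM − 3:30 = 5:10 PM on Jul 2.

5:10 PM on July 2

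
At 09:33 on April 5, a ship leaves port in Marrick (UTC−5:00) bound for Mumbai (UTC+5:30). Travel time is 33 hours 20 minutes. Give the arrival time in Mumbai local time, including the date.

05:23 on April 7

Convert departure to UTC: 09:33 + 5:00 = 14:33 UTC on Apr 5.
Add 33 hours and 20 minutes travel time → 23:53 UTC (Apr 6).
Mumbai is UTC+5:30, so local arrival = 23:53 + 5:30 = 05:23 on Apr 7.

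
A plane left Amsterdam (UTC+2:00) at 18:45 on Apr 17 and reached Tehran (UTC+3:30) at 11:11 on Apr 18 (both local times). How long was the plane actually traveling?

14 hours 56 minutes

Departure in UTC: 18:45 − 2:00 = 16:45 on Apr 17.
Arrival in UTC: 11:11 − 3:30 = 07:41 on Apr 18.
Elapsed = 07:41 − 16:45 (+1 day) = 14 hours 56 minutes.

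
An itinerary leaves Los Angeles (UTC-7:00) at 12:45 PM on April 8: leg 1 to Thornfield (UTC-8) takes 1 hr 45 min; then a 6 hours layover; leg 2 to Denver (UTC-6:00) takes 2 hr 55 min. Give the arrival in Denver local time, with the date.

12:25 AM on April 9

Convert departure to UTC: 12:45 PM + 7:00 = 7:45 PM UTC on Apr 8.
Add 1 hour and 45 minutes leg 1 → 9:30 PM UTC.
Add 6 hours layover in Thornfield → 3:30 AM UTC (Apr 9).
Add 2 hours and 55 minutes leg 2 → 6:25 AM UTC.
Denver is UTC−6:00, so local arrival = 6:25 AM − 6:00 = 12:25 AM on Apr 9.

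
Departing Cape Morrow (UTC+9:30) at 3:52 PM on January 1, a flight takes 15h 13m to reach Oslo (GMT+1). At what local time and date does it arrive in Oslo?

10:35 PM on Jan 1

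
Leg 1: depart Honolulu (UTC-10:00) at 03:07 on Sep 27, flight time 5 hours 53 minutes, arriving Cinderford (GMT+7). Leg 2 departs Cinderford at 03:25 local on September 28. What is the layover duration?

Convert departure to UTC: 03:07 + 10:00 = 13:07 UTC on Sep 27.
Add 5 hours 53 minutes flight time → 19:00 UTC.
Cinderford is UTC+7:00, so local arrival = 19:00 + 7:00 = 02:00 on Sep 28.
Layover = 03:25 − 02:00 = 1 hour 25 minutes.

1 hour 25 minutes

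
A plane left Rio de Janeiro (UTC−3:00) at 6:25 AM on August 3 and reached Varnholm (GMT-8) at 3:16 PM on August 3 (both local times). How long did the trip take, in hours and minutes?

13 hours 51 minutes

Departure in UTC: 6:25 AM + 3:00 = 9:25 AM on Aug 3.
Arrival in UTC: 3:16 PM + 8:00 = 11:16 PM on Aug 3.
Elapsed = 11:16 PM − 9:25 AM = 13 hours 51 minutes.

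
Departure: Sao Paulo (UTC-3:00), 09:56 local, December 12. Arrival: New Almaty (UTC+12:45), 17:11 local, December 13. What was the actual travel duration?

15 hours 30 minutes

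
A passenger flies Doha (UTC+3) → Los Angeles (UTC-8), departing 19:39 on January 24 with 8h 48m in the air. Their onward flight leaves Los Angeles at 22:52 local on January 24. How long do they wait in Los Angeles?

5 hours 25 minutes

Convert departure to UTC: 19:39 − 3:00 = 16:39 UTC on Jan 24.
Add 8 hours and 48 minutes flight time → 01:27 UTC (Jan 25).
Los Angeles is UTC−8:00, so local arrival = 01:27 − 8:00 = 17:27 on Jan 24.
Layover = 22:52 − 17:27 = 5 hours 25 minutes.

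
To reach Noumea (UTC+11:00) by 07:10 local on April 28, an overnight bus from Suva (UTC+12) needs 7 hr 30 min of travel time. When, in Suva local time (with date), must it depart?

Target arrival in UTC: 07:10 − 11:00 = 20:10 on Apr 27.
Subtract 7 hours and 30 minutes → departure 12:40 UTC on Apr 27.
Suva is UTC+12:00: 12:40 + 12:00 = 00:40 on Apr 28.

00:40 on Apr 28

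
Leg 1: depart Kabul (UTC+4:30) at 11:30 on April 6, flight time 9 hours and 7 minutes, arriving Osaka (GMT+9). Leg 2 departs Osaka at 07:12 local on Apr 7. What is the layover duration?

6 hours 5 minutes

Convert departure to UTC: 11:30 − 4:30 = 07:00 UTC on Apr 6.
Add 9 hours and 7 minutes flight time → 16:07 UTC.
Osaka is UTC+9:00, so local arrival = 16:07 + 9:00 = 01:07 on Apr 7.
Layover = 07:12 − 01:07 = 6 hours 5 minutes.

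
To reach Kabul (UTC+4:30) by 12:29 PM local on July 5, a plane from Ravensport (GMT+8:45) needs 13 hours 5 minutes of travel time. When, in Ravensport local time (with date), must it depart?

3:39 AM on July 5

Target arrival in UTC: 12:29 PM − 4:30 = 7:59 AM on Jul 5.
Subtract 13 hours and 5 minutes → departure 6:54 PM UTC on Jul 4.
Ravensport is UTC+8:45: 6:54 PM + 8:45 = 3:39 AM on Jul 5.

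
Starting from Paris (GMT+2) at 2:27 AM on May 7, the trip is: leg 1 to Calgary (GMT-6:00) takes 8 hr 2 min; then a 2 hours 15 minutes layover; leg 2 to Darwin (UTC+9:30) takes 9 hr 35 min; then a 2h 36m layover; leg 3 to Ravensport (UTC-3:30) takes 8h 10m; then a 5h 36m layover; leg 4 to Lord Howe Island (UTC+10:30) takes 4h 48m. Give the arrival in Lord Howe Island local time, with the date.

3:59 AM on May 9

Convert departure to UTC: 2:27 AM − 2:00 = 12:27 AM UTC on May 7.
Add 8 hours 2 minutes leg 1 → 8:29 AM UTC.
Add 2 hours and 15 minutes layover in Calgary → 10:44 AM UTC.
Add 9 hours 35 minutes leg 2 → 8:19 PM UTC.
Add 2 hours and 36 minutes layover in Darwin → 10:55 PM UTC.
Add 8 hours and 10 minutes leg 3 → 7:05 AM UTC (May 8).
Add 5 hours 36 minutes layover in Ravensport → 12:41 PM UTC.
Add 4 hours and 48 minutes leg 4 → 5:29 PM UTC.
Lord Howe Island is UTC+10:30, so local arrival = 5:29 PM + 10:30 = 3:59 AM on May 9.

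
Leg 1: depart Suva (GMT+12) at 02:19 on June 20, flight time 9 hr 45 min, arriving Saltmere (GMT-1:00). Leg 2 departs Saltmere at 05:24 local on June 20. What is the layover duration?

Convert departure to UTC: 02:19 − 12:00 = 14:19 UTC on Jun 19.
Add 9 hours 45 minutes flight time → 00:04 UTC (Jun 20).
Saltmere is UTC−1:00, so local arrival = 00:04 − 1:00 = 23:04 on Jun 19.
Layover = 05:24 − 23:04 (+1 day) = 6 hours 20 minutes.

6 hours 20 minutes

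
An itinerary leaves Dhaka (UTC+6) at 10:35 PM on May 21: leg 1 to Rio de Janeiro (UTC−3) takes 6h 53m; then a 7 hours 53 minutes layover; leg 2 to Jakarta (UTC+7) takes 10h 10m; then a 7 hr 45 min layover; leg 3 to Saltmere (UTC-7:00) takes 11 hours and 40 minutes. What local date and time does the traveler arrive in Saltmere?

Convert departure to UTC: 10:35 PM − 6:00 = 4:35 PM UTC on May 21.
Add 6 hours and 53 minutes leg 1 → 11:28 PM UTC.
Add 7 hours and 53 minutes layover in Rio de Janeiro → 7:21 AM UTC (May 22).
Add 10 hours 10 minutes leg 2 → 5:31 PM UTC.
Add 7 hours 45 minutes layover in Jakarta → 1:16 AM UTC (May 23).
Add 11 hours 40 minutes leg 3 → 12:56 PM UTC.
Saltmere is UTC−7:00, so local arrival = 12:56 PM − 7:00 = 5:56 AM on May 23.

5:56 AM on May 23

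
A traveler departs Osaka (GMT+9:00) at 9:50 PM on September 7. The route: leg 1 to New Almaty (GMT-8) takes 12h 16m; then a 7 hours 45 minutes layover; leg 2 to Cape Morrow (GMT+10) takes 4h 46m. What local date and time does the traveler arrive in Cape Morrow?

11:37 PM on September 8

Convert departure to UTC: 9:50 PM − 9:00 = 12:50 PM UTC on Sep 7.
Add 12 hours 16 minutes leg 1 → 1:06 AM UTC (Sep 8).
Add 7 hours and 45 minutes layover in New Almaty → 8:51 AM UTC.
Add 4 hours 46 minutes leg 2 → 1:37 PM UTC.
Cape Morrow is UTC+10:00, so local arrival = 1:37 PM + 10:00 = 11:37 PM on Sep 8.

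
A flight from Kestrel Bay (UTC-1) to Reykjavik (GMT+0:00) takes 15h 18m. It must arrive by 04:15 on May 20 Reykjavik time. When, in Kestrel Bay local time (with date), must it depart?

11:57 on May 19

Target arrival is already UTC: 04:15 on May 20.
Subtract 15 hours and 18 minutes → departure 12:57 UTC on May 19.
Kestrel Bay is UTC−1:00: 12:57 − 1:00 = 11:57 on May 19.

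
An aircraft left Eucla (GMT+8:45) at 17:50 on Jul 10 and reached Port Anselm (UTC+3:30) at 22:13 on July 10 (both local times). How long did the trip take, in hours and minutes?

Port Anselm is 5:15 behind Eucla.
Clock-face elapsed time (ignoring zones) is 4 hours 23 minutes.
Actual elapsed = 4 hours 23 minutes + 5:15 = 9 hours 38 minutes.

9 hours 38 minutes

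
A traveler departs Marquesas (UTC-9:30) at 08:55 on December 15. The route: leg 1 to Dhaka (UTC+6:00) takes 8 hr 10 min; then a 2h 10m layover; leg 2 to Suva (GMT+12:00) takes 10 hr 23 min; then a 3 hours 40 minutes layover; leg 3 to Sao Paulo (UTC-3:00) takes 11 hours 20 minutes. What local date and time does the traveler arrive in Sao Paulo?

Convert departure to UTC: 08:55 + 9:30 = 18:25 UTC on Dec 15.
Add 8 hours and 10 minutes leg 1 → 02:35 UTC (Dec 16).
Add 2 hours 10 minutes layover in Dhaka → 04:45 UTC.
Add 10 hours 23 minutes leg 2 → 15:08 UTC.
Add 3 hours 40 minutes layover in Suva → 18:48 UTC.
Add 11 hours and 20 minutes leg 3 → 06:08 UTC (Dec 17).
Sao Paulo is UTC−3:00, so local arrival = 06:08 − 3:00 = 03:08 on Dec 17.

03:08 on Dec 17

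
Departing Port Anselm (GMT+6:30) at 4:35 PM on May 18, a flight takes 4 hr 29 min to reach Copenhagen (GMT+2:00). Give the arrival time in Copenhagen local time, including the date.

4:34 PM on May 18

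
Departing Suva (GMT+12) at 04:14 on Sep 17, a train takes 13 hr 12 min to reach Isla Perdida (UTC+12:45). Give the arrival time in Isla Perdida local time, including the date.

Convert departure to UTC: 04:14 − 12:00 = 16:14 UTC on Sep 16.
Add 13 hours and 12 minutes travel time → 05:26 UTC (Sep 17).
Isla Perdida is UTC+12:45, so local arrival = 05:26 + 12:45 = 18:11 on Sep 17.

18:11 on September 17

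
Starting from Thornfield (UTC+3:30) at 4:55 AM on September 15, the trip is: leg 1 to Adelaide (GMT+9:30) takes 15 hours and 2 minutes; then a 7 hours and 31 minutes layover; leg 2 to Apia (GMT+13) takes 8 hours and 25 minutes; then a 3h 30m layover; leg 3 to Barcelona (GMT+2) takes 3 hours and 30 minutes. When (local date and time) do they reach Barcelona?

Convert departure to UTC: 4:55 AM − 3:30 = 1:25 AM UTC on Sep 15.
Add 15 hours 2 minutes leg 1 → 4:27 PM UTC.
Add 7 hours and 31 minutes layover in Adelaide → 11:58 PM UTC.
Add 8 hours 25 minutes leg 2 → 8:23 AM UTC (Sep 16).
Add 3 hours and 30 minutes layover in Apia → 11:53 AM UTC.
Add 3 hours 30 minutes leg 3 → 3:23 PM UTC.
Barcelona is UTC+2:00, so local arrival = 3:23 PM + 2:00 = 5:23 PM on Sep 16.

5:23 PM on September 16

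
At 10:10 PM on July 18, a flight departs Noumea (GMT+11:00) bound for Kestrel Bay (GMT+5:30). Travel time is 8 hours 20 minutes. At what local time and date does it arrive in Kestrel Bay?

1:00 AM on July 19

Kestrel Bay is 5:30 behind Noumea.
After 8 hours 20 minutes it is 6:30 AM (Jul 19) in Noumea.
Shift by the zone difference: 6:30 AM − 5:30 = 1:00 AM on Jul 19 in Kestrel Bay.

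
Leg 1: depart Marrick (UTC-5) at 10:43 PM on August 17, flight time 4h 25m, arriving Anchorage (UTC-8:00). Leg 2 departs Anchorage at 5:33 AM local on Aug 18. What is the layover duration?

Convert departure to UTC: 10:43 PM + 5:00 = 3:43 AM UTC on Aug 18.
Add 4 hours 25 minutes flight time → 8:08 AM UTC.
Anchorage is UTC−8:00, so local arrival = 8:08 AM − 8:00 = 12:08 AM on Aug 18.
Layover = 5:33 AM − 12:08 AM = 5 hours 25 minutes.

5 hours 25 minutes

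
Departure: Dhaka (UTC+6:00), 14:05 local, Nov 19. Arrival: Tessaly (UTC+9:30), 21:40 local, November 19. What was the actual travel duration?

Departure in UTC: 14:05 − 6:00 = 08:05 on Nov 19.
Arrival in UTC: 21:40 − 9:30 = 12:10 on Nov 19.
Elapsed = 12:10 − 08:05 = 4 hours 5 minutes.

4 hours 5 minutes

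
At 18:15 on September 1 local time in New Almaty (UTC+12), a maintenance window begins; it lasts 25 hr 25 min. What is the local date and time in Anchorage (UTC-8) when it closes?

Convert start to UTC: 18:15 − 12:00 = 06:15 UTC on Sep 1.
Add 25 hours 25 minutes duration → 07:40 UTC (Sep 2).
Anchorage is UTC−8:00, so local end time = 07:40 − 8:00 = 23:40 on Sep 1.

23:40 on September 1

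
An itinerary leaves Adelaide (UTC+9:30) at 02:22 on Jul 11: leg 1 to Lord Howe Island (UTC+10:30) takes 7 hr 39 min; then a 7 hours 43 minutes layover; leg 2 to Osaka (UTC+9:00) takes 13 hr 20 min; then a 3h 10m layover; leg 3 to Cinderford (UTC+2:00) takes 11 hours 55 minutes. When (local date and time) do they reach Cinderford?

14:39 on July 12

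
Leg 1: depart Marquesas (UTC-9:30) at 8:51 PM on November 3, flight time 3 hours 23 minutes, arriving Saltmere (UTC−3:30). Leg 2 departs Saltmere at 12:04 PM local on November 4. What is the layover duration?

5 hours 50 minutes

Convert departure to UTC: 8:51 PM + 9:30 = 6:21 AM UTC on Nov 4.
Add 3 hours 23 minutes flight time → 9:44 AM UTC.
Saltmere is UTC−3:30, so local arrival = 9:44 AM − 3:30 = 6:14 AM on Nov 4.
Layover = 12:04 PM − 6:14 AM = 5 hours 50 minutes.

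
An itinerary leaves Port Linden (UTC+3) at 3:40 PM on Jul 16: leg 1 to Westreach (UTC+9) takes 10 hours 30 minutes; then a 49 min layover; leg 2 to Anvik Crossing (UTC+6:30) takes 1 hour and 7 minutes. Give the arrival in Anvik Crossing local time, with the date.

7:36 AM on Jul 17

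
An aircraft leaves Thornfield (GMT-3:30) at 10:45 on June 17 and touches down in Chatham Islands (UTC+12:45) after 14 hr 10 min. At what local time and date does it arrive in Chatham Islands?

17:10 on June 18

Convert departure to UTC: 10:45 + 3:30 = 14:15 UTC on Jun 17.
Add 14 hours and 10 minutes travel time → 04:25 UTC (Jun 18).
Chatham Islands is UTC+12:45, so local arrival = 04:25 + 12:45 = 17:10 on Jun 18.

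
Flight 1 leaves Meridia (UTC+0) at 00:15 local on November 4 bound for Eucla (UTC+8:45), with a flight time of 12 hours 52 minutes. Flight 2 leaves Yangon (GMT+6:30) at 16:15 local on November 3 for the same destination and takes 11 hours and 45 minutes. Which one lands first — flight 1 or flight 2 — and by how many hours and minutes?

Flight 1 departs at 00:15 UTC (Nov 4).
+12 hours and 52 minutes → arrive 13:07 UTC on Nov 4.
Flight 2 in UTC: 16:15 − 6:30 = 09:45 on Nov 3.
+11 hours and 45 minutes → arrive 21:30 UTC on Nov 3.
Flight 2 lands earlier by 15 hours 37 minutes.

the second, by 15 hours 37 minutes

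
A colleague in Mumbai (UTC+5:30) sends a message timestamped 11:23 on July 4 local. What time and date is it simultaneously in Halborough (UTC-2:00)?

03:53 on July 4

Halborough is 7:30 behind Mumbai.
Shift by the zone difference: 11:23 − 7:30 = 03:53 on Jul 4 in Halborough.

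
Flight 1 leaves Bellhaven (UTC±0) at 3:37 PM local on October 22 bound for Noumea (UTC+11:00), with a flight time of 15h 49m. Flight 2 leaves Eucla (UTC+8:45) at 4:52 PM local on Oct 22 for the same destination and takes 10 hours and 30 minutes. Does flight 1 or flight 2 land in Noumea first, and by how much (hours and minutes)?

the second, by 12 hours 49 minutes

Flight 1 departs at 3:37 PM UTC (Oct 22).
+15 hours 49 minutes → arrive 7:26 AM UTC on Oct 23.
Flight 2 in UTC: 4:52 PM − 8:45 = 8:07 AM on Oct 22.
+10 hours and 30 minutes → arrive 6:37 PM UTC on Oct 22.
Flight 2 lands earlier by 12 hours 49 minutes.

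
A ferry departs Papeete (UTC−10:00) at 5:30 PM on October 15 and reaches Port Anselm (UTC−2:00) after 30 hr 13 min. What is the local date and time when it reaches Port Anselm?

7:43 AM on October 17

Convert departure to UTC: 5:30 PM + 10:00 = 3:30 AM UTC on Oct 16.
Add 30 hours 13 minutes travel time → 9:43 AM UTC (Oct 17).
Port Anselm is UTC−2:00, so local arrival = 9:43 AM − 2:00 = 7:43 AM on Oct 17.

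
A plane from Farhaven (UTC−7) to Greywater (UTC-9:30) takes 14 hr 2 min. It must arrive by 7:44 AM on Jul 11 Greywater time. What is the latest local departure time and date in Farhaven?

8:12 PM on Jul 10

Target arrival in UTC: 7:44 AM + 9:30 = 5:14 PM on Jul 11.
Subtract 14 hours 2 minutes → departure 3:12 AM UTC on Jul 11.
Farhaven is UTC−7:00: 3:12 AM − 7:00 = 8:12 PM on Jul 10.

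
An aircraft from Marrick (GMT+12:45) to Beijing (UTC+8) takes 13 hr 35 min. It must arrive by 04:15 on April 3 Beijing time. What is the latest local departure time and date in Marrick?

19:25 on Apr 2

Target arrival in UTC: 04:15 − 8:00 = 20:15 on Apr 2.
Subtract 13 hours and 35 minutes → departure 06:40 UTC on Apr 2.
Marrick is UTC+12:45: 06:40 + 12:45 = 19:25 on Apr 2.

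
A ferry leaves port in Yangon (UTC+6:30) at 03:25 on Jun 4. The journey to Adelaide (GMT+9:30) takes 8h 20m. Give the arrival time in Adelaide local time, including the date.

14:45 on Jun 4

Convert departure to UTC: 03:25 − 6:30 = 20:55 UTC on Jun 3.
Add 8 hours 20 minutes travel time → 05:15 UTC (Jun 4).
Adelaide is UTC+9:30, so local arrival = 05:15 + 9:30 = 14:45 on Jun 4.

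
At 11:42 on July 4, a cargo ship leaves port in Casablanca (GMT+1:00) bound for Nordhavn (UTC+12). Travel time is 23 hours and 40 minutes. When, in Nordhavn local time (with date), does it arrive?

Convert departure to UTC: 11:42 − 1:00 = 10:42 UTC on Jul 4.
Add 23 hours 40 minutes travel time → 10:22 UTC (Jul 5).
Nordhavn is UTC+12:00, so local arrival = 10:22 + 12:00 = 22:22 on Jul 5.

22:22 on July 5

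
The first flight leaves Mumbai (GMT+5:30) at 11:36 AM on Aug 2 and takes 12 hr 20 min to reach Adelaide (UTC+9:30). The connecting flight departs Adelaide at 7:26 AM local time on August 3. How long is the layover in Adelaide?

Convert departure to UTC: 11:36 AM − 5:30 = 6:06 AM UTC on Aug 2.
Add 12 hours and 20 minutes flight time → 6:26 PM UTC.
Adelaide is UTC+9:30, so local arrival = 6:26 PM + 9:30 = 3:56 AM on Aug 3.
Layover = 7:26 AM − 3:56 AM = 3 hours 30 minutes.

3 hours 30 minutes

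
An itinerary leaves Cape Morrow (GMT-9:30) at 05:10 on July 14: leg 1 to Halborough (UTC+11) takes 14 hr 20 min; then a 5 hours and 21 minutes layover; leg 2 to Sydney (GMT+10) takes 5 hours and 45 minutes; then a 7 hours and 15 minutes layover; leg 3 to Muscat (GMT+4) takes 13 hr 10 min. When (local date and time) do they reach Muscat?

16:31 on Jul 16

Convert departure to UTC: 05:10 + 9:30 = 14:40 UTC on Jul 14.
Add 14 hours 20 minutes leg 1 → 05:00 UTC (Jul 15).
Add 5 hours and 21 minutes layover in Halborough → 10:21 UTC.
Add 5 hours and 45 minutes leg 2 → 16:06 UTC.
Add 7 hours and 15 minutes layover in Sydney → 23:21 UTC.
Add 13 hours and 10 minutes leg 3 → 12:31 UTC (Jul 16).
Muscat is UTC+4:00, so local arrival = 12:31 + 4:00 = 16:31 on Jul 16.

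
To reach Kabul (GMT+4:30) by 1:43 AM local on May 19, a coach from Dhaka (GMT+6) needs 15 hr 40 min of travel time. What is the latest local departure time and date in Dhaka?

Target arrival in UTC: 1:43 AM − 4:30 = 9:13 PM on May 18.
Subtract 15 hours and 40 minutes → departure 5:33 AM UTC on May 18.
Dhaka is UTC+6:00: 5:33 AM + 6:00 = 11:33 AM on May 18.

11:33 AM on May 18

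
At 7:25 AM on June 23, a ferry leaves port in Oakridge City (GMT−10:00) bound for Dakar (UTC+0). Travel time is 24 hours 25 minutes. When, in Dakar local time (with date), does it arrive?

Convert departure to UTC: 7:25 AM + 10:00 = 5:25 PM UTC on Jun 23.
Add 24 hours 25 minutes travel time → 5:50 PM UTC (Jun 24).
Dakar is UTC+0, so local arrival is the same: 5:50 PM on Jun 24.

5:50 PM on Jun 24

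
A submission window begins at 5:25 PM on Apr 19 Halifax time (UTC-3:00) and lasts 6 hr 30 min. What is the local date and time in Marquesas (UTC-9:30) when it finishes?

Convert start to UTC: 5:25 PM + 3:00 = 8:25 PM UTC on Apr 19.
Add 6 hours and 30 minutes duration → 2:55 AM UTC (Apr 20).
Marquesas is UTC−9:30, so local end time = 2:55 AM − 9:30 = 5:25 PM on Apr 19.

5:25 PM on Apr 19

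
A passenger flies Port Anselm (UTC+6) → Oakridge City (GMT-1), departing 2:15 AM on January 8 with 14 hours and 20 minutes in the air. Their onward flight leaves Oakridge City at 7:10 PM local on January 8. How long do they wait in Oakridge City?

9 hours 35 minutes

Convert departure to UTC: 2:15 AM − 6:00 = 8:15 PM UTC on Jan 7.
Add 14 hours and 20 minutes flight time → 10:35 AM UTC (Jan 8).
Oakridge City is UTC−1:00, so local arrival = 10:35 AM − 1:00 = 9:35 AM on Jan 8.
Layover = 7:10 PM − 9:35 AM = 9 hours 35 minutes.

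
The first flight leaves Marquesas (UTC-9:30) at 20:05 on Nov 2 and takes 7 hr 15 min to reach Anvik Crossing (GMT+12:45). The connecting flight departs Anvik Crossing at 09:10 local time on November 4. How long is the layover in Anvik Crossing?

7 hours 35 minutes

Convert departure to UTC: 20:05 + 9:30 = 05:35 UTC on Nov 3.
Add 7 hours 15 minutes flight time → 12:50 UTC.
Anvik Crossing is UTC+12:45, so local arrival = 12:50 + 12:45 = 01:35 on Nov 4.
Layover = 09:10 − 01:35 = 7 hours 35 minutes.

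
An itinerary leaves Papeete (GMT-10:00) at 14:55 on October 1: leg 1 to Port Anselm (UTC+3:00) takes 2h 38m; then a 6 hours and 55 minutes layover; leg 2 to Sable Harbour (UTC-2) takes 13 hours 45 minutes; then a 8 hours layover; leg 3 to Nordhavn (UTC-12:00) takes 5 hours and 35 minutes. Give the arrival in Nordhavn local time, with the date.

Convert departure to UTC: 14:55 + 10:00 = 00:55 UTC on Oct 2.
Add 2 hours and 38 minutes leg 1 → 03:33 UTC.
Add 6 hours 55 minutes layover in Port Anselm → 10:28 UTC.
Add 13 hours 45 minutes leg 2 → 00:13 UTC (Oct 3).
Add 8 hours layover in Sable Harbour → 08:13 UTC.
Add 5 hours 35 minutes leg 3 → 13:48 UTC.
Nordhavn is UTC−12:00, so local arrival = 13:48 − 12:00 = 01:48 on Oct 3.

01:48 on Oct 3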